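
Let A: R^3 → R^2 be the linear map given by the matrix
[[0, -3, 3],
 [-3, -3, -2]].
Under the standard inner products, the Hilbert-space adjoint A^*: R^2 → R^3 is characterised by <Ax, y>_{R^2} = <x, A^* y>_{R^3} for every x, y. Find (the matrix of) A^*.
A^* = A^T =
[[0, -3],
 [-3, -3],
 [3, -2]]

For real matrices with standard dot products, the defining identity <Ax, y> = <x, A^* y> gives (Ax)^T y = x^T (A^*) y, i.e. x^T A^T y = x^T (A^*) y. Since this holds for all x, y, we must have A^* = A^T. Therefore
A^* =
[[0, -3],
 [-3, -3],
 [3, -2]].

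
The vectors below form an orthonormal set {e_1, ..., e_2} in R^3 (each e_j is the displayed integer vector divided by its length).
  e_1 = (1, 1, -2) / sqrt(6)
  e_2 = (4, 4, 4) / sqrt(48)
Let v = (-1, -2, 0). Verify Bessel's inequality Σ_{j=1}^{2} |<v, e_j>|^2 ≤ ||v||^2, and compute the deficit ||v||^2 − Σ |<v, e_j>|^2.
Σ |<v, e_j>|^2 = 9/2; ||v||^2 = 5; deficit = 1/2

Write each e_j = u_j / sqrt(<u_j, u_j>) where u_j is the displayed integer vector. Then <v, e_j> = <v, u_j> / sqrt(<u_j, u_j>), so |<v, e_j>|^2 = <v, u_j>^2 / <u_j, u_j>.
Coefficients: <v, e_1> = -3/sqrt(6), <v, e_2> = -12/sqrt(48).
Square and sum: Σ |<v, e_j>|^2 = 9/2.
Compute ||v||^2 = v·v = 5.
Deficit = 5 − 9/2 = 1/2 ≥ 0, confirming Bessel's inequality. (The deficit equals ||v − Σ <v,e_j> e_j||^2, the squared distance from v to span{e_j}.)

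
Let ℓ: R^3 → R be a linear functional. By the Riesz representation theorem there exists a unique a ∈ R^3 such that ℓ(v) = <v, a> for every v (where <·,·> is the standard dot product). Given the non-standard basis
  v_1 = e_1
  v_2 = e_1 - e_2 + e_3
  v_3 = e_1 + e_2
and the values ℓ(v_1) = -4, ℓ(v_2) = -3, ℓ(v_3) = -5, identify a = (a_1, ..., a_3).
a = (-4, -1, 0)

Write a = (a_1, ..., a_3) in the standard basis. For each basis vector v_i, ℓ(v_i) = <v_i, a> is a linear equation in the a_j's. Collect the n equations into a matrix system V a = ℓ, where row i of V is v_i (expressed in the standard basis). Since V is invertible (lower-triangular with 1s on the diagonal, up to permutation), solve by back-substitution:
  V =
[[1, 0, 0],
 [1, -1, 1],
 [1, 1, 0]]
  V a = (-4, -3, -5)
Solving gives a = (-4, -1, 0).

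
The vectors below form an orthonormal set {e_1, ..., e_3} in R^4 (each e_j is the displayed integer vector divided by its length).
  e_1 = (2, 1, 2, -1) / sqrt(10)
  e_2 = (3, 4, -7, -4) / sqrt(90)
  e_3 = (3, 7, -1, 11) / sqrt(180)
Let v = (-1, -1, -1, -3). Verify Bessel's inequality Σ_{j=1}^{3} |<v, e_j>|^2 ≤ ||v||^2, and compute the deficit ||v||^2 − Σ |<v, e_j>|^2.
Σ |<v, e_j>|^2 = 59/5; ||v||^2 = 12; deficit = 1/5

Write each e_j = u_j / sqrt(<u_j, u_j>) where u_j is the displayed integer vector. Then <v, e_j> = <v, u_j> / sqrt(<u_j, u_j>), so |<v, e_j>|^2 = <v, u_j>^2 / <u_j, u_j>.
Coefficients: <v, e_1> = -2/sqrt(10), <v, e_2> = 12/sqrt(90), <v, e_3> = -42/sqrt(180).
Square and sum: Σ |<v, e_j>|^2 = 59/5.
Compute ||v||^2 = v·v = 12.
Deficit = 12 − 59/5 = 1/5 ≥ 0, confirming Bessel's inequality. (The deficit equals ||v − Σ <v,e_j> e_j||^2, the squared distance from v to span{e_j}.)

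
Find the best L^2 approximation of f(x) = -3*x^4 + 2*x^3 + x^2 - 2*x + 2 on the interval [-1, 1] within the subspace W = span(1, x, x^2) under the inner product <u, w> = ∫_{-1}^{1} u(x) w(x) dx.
g(x) = -11*x^2/7 - 4*x/5 + 79/35

The best approximation g ∈ W is the orthogonal projection of f onto W. Writing g = a_0 + a_1 x + a_2 x^2, the coefficients solve the normal equations G · a = b where
  G_{ij} = <φ_i, φ_j> and b_i = <f, φ_i>, with φ_0 = 1, φ_1 = x, φ_2 = x^2.
G =
  [2, 0, 2/3]
  [0, 2/3, 0]
  [2/3, 0, 2/5],
b = (52/15, -8/15, 92/105).
Solving gives a_0 = 79/35, a_1 = -4/5, a_2 = -11/7, so
  g(x) = -11*x^2/7 - 4*x/5 + 79/35.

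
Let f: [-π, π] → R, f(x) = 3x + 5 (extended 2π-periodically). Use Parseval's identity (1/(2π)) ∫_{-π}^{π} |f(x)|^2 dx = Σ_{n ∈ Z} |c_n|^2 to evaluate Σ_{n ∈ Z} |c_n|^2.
Σ |c_n|^2 = 3π^2 + 25

Expand and integrate term by term over [-π, π]:
  ∫ (3x)^2 dx = 9·(2π^3/3); ∫ 2·3·(5)·x dx = 0 (odd integrand); ∫ 5^2 dx = 25·2π.
So (1/(2π)) ∫_{-π}^{π} (3x + 5)^2 dx = 9π^2/3 + 25 = 3π^2 + 25.
Parseval ⇒ Σ |c_n|^2 = 3π^2 + 25.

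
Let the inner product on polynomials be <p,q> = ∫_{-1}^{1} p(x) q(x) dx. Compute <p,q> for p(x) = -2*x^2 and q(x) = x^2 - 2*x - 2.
<p,q> = 28/15

Expand the product: p(x)·q(x) = -2*x^4 + 4*x^3 + 4*x^2.
∫_{-1}^{1} of each monomial x^k gives [2/(k+1) if k even, 0 if k odd]. Integrating term-by-term (or equivalently evaluating the antiderivative F(x) = -2*x^5/5 + x^4 + 4*x^3/3 at the endpoints):
  F(1) − F(−1) = 29/15 − (1/15) = 28/15.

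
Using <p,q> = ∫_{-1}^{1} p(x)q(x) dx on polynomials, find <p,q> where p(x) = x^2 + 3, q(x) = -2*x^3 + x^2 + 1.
<p,q> = 136/15

Expand the product: p(x)·q(x) = -2*x^5 + x^4 - 6*x^3 + 4*x^2 + 3.
∫_{-1}^{1} of each monomial x^k gives [2/(k+1) if k even, 0 if k odd]. Integrating term-by-term (or equivalently evaluating the antiderivative F(x) = -x^6/3 + x^5/5 - 3*x^4/2 + 4*x^3/3 + 3*x at the endpoints):
  F(1) − F(−1) = 27/10 − (-191/30) = 136/15.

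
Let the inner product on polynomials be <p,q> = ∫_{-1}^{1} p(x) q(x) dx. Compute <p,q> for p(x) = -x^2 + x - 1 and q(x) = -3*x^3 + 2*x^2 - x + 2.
<p,q> = -28/3

Expand the product: p(x)·q(x) = 3*x^5 - 5*x^4 + 6*x^3 - 5*x^2 + 3*x - 2.
∫_{-1}^{1} of each monomial x^k gives [2/(k+1) if k even, 0 if k odd]. Integrating term-by-term (or equivalently evaluating the antiderivative F(x) = x^6/2 - x^5 + 3*x^4/2 - 5*x^3/3 + 3*x^2/2 - 2*x at the endpoints):
  F(1) − F(−1) = -7/6 − (49/6) = -28/3.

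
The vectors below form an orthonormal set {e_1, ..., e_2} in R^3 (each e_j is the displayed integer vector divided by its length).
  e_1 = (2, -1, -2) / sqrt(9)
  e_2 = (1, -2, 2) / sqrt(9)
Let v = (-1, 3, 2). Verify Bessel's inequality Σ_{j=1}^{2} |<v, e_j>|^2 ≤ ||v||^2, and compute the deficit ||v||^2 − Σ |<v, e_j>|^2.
Σ |<v, e_j>|^2 = 10; ||v||^2 = 14; deficit = 4

Write each e_j = u_j / sqrt(<u_j, u_j>) where u_j is the displayed integer vector. Then <v, e_j> = <v, u_j> / sqrt(<u_j, u_j>), so |<v, e_j>|^2 = <v, u_j>^2 / <u_j, u_j>.
Coefficients: <v, e_1> = -9/sqrt(9), <v, e_2> = -3/sqrt(9).
Square and sum: Σ |<v, e_j>|^2 = 10.
Compute ||v||^2 = v·v = 14.
Deficit = 14 − 10 = 4 ≥ 0, confirming Bessel's inequality. (The deficit equals ||v − Σ <v,e_j> e_j||^2, the squared distance from v to span{e_j}.)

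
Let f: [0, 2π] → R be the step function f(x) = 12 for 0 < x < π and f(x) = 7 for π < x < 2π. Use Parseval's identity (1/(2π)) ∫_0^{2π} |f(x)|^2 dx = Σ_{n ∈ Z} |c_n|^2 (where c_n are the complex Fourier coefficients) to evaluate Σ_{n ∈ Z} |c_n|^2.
Σ |c_n|^2 = 193/2

Parseval equates the L^2 energy of f (normalised by 1/(2π)) with the ℓ^2 sum of its Fourier coefficients: (1/(2π)) ∫_0^{2π} |f|^2 = Σ |c_n|^2.
Compute the left side: (1/(2π)) [∫_0^π 12^2 dx + ∫_π^{2π} 7^2 dx] = (1/(2π)) · (144π + 49π) = (144 + 49)/2 = 193/2.
So Σ_{n ∈ Z} |c_n|^2 = 193/2.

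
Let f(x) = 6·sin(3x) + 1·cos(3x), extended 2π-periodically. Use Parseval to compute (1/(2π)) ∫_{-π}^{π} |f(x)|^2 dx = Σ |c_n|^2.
Σ |c_n|^2 = 37/2

Expand |f|^2 and use orthogonality of {sin(nx), cos(mx)} on [-π, π]:
  ∫_{-π}^{π} sin(nx)^2 dx = π, ∫ cos(mx)^2 dx = π, and cross terms integrate to 0.
So ∫_{-π}^{π} f(x)^2 dx = 6^2 · π + 1^2 · π = (36 + 1)π.
Divide by 2π: (36 + 1)/2 = 37/2.
By Parseval, this equals Σ |c_n|^2.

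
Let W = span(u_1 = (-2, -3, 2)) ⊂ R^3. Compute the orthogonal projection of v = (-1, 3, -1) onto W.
proj_W(v) = (18/17, 27/17, -18/17)

Set up U = [u_1 | ... | u_1] ∈ R^(3×1). The projector onto W = col(U) is P = U (U^T U)^(-1) U^T.
Compute U^T U =
  [17],
and U^T v = (-9).
Solve U^T U · c = U^T v for the coefficients: c = (-9/17). The projection is proj_W(v) = U c.
Check: (v - proj_W(v)) · u_1 = 0  (should be 0).
Result: proj_W(v) = (18/17, 27/17, -18/17).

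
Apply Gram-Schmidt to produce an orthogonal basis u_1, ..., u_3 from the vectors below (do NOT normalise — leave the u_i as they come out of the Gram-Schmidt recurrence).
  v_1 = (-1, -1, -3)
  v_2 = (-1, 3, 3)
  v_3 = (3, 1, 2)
Orthogonal basis:
  u_1 = (-1, -1, -3)
  u_2 = (-2, 2, 0)
  u_3 = (12/11, 12/11, -8/11)

Apply the Gram-Schmidt recurrence
  u_1 = v_1
  u_i = v_i − Σ_{j<i} ((v_i · u_j) / (u_j · u_j)) · u_j.

Step by step this gives:
  u_1 = (-1, -1, -3)
  u_2 = (-2, 2, 0)
  u_3 = (12/11, 12/11, -8/11)

Orthogonality check:
  u_2 · u_1 = 0 (should be 0)
  u_3 · u_1 = 0 (should be 0)
  u_3 · u_2 = 0 (should be 0)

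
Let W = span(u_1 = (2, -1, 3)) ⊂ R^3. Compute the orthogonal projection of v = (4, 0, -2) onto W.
proj_W(v) = (2/7, -1/7, 3/7)

Set up U = [u_1 | ... | u_1] ∈ R^(3×1). The projector onto W = col(U) is P = U (U^T U)^(-1) U^T.
Compute U^T U =
  [14],
and U^T v = (2).
Solve U^T U · c = U^T v for the coefficients: c = (1/7). The projection is proj_W(v) = U c.
Check: (v - proj_W(v)) · u_1 = 0  (should be 0).
Result: proj_W(v) = (2/7, -1/7, 3/7).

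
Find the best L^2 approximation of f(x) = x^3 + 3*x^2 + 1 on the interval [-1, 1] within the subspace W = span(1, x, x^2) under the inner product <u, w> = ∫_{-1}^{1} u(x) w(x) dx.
g(x) = 3*x^2 + 3*x/5 + 1

The best approximation g ∈ W is the orthogonal projection of f onto W. Writing g = a_0 + a_1 x + a_2 x^2, the coefficients solve the normal equations G · a = b where
  G_{ij} = <φ_i, φ_j> and b_i = <f, φ_i>, with φ_0 = 1, φ_1 = x, φ_2 = x^2.
G =
  [2, 0, 2/3]
  [0, 2/3, 0]
  [2/3, 0, 2/5],
b = (4, 2/5, 28/15).
Solving gives a_0 = 1, a_1 = 3/5, a_2 = 3, so
  g(x) = 3*x^2 + 3*x/5 + 1.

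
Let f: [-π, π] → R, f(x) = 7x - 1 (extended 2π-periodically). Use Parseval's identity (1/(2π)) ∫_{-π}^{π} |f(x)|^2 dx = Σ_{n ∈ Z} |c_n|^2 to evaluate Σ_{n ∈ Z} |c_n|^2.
Σ |c_n|^2 = 49π^2/3 + 1

Expand and integrate term by term over [-π, π]:
  ∫ (7x)^2 dx = 49·(2π^3/3); ∫ 2·7·(-1)·x dx = 0 (odd integrand); ∫ (-1)^2 dx = 1·2π.
So (1/(2π)) ∫_{-π}^{π} (7x - 1)^2 dx = 49π^2/3 + 1 = 49π^2/3 + 1.
Parseval ⇒ Σ |c_n|^2 = 49π^2/3 + 1.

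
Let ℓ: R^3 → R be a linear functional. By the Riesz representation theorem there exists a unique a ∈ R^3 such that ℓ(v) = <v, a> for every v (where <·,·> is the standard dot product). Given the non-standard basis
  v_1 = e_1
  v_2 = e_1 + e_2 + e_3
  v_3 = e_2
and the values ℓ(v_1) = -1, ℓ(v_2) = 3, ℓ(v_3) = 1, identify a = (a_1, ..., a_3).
a = (-1, 1, 3)

Write a = (a_1, ..., a_3) in the standard basis. For each basis vector v_i, ℓ(v_i) = <v_i, a> is a linear equation in the a_j's. Collect the n equations into a matrix system V a = ℓ, where row i of V is v_i (expressed in the standard basis). Since V is invertible (lower-triangular with 1s on the diagonal, up to permutation), solve by back-substitution:
  V =
[[1, 0, 0],
 [1, 1, 1],
 [0, 1, 0]]
  V a = (-1, 3, 1)
Solving gives a = (-1, 1, 3).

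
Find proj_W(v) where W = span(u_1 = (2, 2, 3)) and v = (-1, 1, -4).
proj_W(v) = (-24/17, -24/17, -36/17)

Set up U = [u_1 | ... | u_1] ∈ R^(3×1). The projector onto W = col(U) is P = U (U^T U)^(-1) U^T.
Compute U^T U =
  [17],
and U^T v = (-12).
Solve U^T U · c = U^T v for the coefficients: c = (-12/17). The projection is proj_W(v) = U c.
Check: (v - proj_W(v)) · u_1 = 0  (should be 0).
Result: proj_W(v) = (-24/17, -24/17, -36/17).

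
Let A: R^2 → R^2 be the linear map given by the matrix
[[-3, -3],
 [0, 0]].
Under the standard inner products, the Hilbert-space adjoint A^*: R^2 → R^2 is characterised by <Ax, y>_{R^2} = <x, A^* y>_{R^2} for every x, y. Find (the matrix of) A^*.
A^* = A^T =
[[-3, 0],
 [-3, 0]]

For real matrices with standard dot products, the defining identity <Ax, y> = <x, A^* y> gives (Ax)^T y = x^T (A^*) y, i.e. x^T A^T y = x^T (A^*) y. Since this holds for all x, y, we must have A^* = A^T. Therefore
A^* =
[[-3, 0],
 [-3, 0]].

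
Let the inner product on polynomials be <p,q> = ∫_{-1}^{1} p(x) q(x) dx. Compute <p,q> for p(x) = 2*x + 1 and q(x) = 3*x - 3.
<p,q> = -2

Expand the product: p(x)·q(x) = 6*x^2 - 3*x - 3.
∫_{-1}^{1} of each monomial x^k gives [2/(k+1) if k even, 0 if k odd]. Integrating term-by-term (or equivalently evaluating the antiderivative F(x) = 2*x^3 - 3*x^2/2 - 3*x at the endpoints):
  F(1) − F(−1) = -5/2 − (-1/2) = -2.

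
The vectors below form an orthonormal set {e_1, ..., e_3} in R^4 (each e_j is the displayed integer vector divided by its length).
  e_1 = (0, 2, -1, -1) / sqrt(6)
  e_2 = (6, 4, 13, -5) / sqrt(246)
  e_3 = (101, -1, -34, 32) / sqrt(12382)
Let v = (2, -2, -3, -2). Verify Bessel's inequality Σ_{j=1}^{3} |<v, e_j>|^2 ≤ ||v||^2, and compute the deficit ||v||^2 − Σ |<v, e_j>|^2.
Σ |<v, e_j>|^2 = 1123/151; ||v||^2 = 21; deficit = 2048/151

Write each e_j = u_j / sqrt(<u_j, u_j>) where u_j is the displayed integer vector. Then <v, e_j> = <v, u_j> / sqrt(<u_j, u_j>), so |<v, e_j>|^2 = <v, u_j>^2 / <u_j, u_j>.
Coefficients: <v, e_1> = 1/sqrt(6), <v, e_2> = -25/sqrt(246), <v, e_3> = 242/sqrt(12382).
Square and sum: Σ |<v, e_j>|^2 = 1123/151.
Compute ||v||^2 = v·v = 21.
Deficit = 21 − 1123/151 = 2048/151 ≥ 0, confirming Bessel's inequality. (The deficit equals ||v − Σ <v,e_j> e_j||^2, the squared distance from v to span{e_j}.)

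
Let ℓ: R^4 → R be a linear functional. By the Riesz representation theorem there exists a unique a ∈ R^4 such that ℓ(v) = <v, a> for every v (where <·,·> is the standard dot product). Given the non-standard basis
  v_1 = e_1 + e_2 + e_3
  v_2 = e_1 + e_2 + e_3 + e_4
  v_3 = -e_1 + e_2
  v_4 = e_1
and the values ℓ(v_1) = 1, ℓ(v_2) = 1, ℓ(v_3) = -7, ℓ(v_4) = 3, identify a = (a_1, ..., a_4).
a = (3, -4, 2, 0)

Write a = (a_1, ..., a_4) in the standard basis. For each basis vector v_i, ℓ(v_i) = <v_i, a> is a linear equation in the a_j's. Collect the n equations into a matrix system V a = ℓ, where row i of V is v_i (expressed in the standard basis). Since V is invertible (lower-triangular with 1s on the diagonal, up to permutation), solve by back-substitution:
  V =
[[1, 1, 1, 0],
 [1, 1, 1, 1],
 [-1, 1, 0, 0],
 [1, 0, 0, 0]]
  V a = (1, 1, -7, 3)
Solving gives a = (3, -4, 2, 0).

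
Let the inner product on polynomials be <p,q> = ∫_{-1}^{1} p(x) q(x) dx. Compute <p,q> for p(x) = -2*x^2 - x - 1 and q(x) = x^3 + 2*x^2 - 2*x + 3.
<p,q> = -12

Expand the product: p(x)·q(x) = -2*x^5 - 5*x^4 + x^3 - 6*x^2 - x - 3.
∫_{-1}^{1} of each monomial x^k gives [2/(k+1) if k even, 0 if k odd]. Integrating term-by-term (or equivalently evaluating the antiderivative F(x) = -x^6/3 - x^5 + x^4/4 - 2*x^3 - x^2/2 - 3*x at the endpoints):
  F(1) − F(−1) = -79/12 − (65/12) = -12.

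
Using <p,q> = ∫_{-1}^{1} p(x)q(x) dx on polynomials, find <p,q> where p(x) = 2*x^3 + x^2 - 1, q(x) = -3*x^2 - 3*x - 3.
<p,q> = 12/5

Expand the product: p(x)·q(x) = -6*x^5 - 9*x^4 - 9*x^3 + 3*x + 3.
∫_{-1}^{1} of each monomial x^k gives [2/(k+1) if k even, 0 if k odd]. Integrating term-by-term (or equivalently evaluating the antiderivative F(x) = -x^6 - 9*x^5/5 - 9*x^4/4 + 3*x^2/2 + 3*x at the endpoints):
  F(1) − F(−1) = -11/20 − (-59/20) = 12/5.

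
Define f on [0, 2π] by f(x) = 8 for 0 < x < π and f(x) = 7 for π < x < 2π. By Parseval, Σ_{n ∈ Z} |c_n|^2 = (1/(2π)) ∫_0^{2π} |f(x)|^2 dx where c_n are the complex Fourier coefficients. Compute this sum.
Σ |c_n|^2 = 113/2

Parseval equates the L^2 energy of f (normalised by 1/(2π)) with the ℓ^2 sum of its Fourier coefficients: (1/(2π)) ∫_0^{2π} |f|^2 = Σ |c_n|^2.
Compute the left side: (1/(2π)) [∫_0^π 8^2 dx + ∫_π^{2π} 7^2 dx] = (1/(2π)) · (64π + 49π) = (64 + 49)/2 = 113/2.
So Σ_{n ∈ Z} |c_n|^2 = 113/2.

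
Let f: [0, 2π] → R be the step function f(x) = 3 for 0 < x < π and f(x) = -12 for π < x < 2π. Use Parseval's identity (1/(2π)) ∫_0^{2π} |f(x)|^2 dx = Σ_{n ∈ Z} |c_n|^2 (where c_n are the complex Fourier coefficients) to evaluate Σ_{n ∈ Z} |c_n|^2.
Σ |c_n|^2 = 153/2

Parseval equates the L^2 energy of f (normalised by 1/(2π)) with the ℓ^2 sum of its Fourier coefficients: (1/(2π)) ∫_0^{2π} |f|^2 = Σ |c_n|^2.
Compute the left side: (1/(2π)) [∫_0^π 3^2 dx + ∫_π^{2π} (-12)^2 dx] = (1/(2π)) · (9π + 144π) = (9 + 144)/2 = 153/2.
So Σ_{n ∈ Z} |c_n|^2 = 153/2.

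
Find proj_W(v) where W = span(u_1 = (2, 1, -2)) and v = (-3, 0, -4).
proj_W(v) = (4/9, 2/9, -4/9)

Set up U = [u_1 | ... | u_1] ∈ R^(3×1). The projector onto W = col(U) is P = U (U^T U)^(-1) U^T.
Compute U^T U =
  [9],
and U^T v = (2).
Solve U^T U · c = U^T v for the coefficients: c = (2/9). The projection is proj_W(v) = U c.
Check: (v - proj_W(v)) · u_1 = 0  (should be 0).
Result: proj_W(v) = (4/9, 2/9, -4/9).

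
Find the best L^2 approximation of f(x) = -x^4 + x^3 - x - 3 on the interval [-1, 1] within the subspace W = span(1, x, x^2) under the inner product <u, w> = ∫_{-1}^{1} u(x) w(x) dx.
g(x) = -6*x^2/7 - 2*x/5 - 102/35

The best approximation g ∈ W is the orthogonal projection of f onto W. Writing g = a_0 + a_1 x + a_2 x^2, the coefficients solve the normal equations G · a = b where
  G_{ij} = <φ_i, φ_j> and b_i = <f, φ_i>, with φ_0 = 1, φ_1 = x, φ_2 = x^2.
G =
  [2, 0, 2/3]
  [0, 2/3, 0]
  [2/3, 0, 2/5],
b = (-32/5, -4/15, -16/7).
Solving gives a_0 = -102/35, a_1 = -2/5, a_2 = -6/7, so
  g(x) = -6*x^2/7 - 2*x/5 - 102/35.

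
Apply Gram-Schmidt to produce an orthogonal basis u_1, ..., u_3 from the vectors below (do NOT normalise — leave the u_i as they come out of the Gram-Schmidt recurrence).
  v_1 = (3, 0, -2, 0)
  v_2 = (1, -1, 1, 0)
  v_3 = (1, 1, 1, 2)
Orthogonal basis:
  u_1 = (3, 0, -2, 0)
  u_2 = (10/13, -1, 15/13, 0)
  u_3 = (10/19, 25/19, 15/19, 2)

Apply the Gram-Schmidt recurrence
  u_1 = v_1
  u_i = v_i − Σ_{j<i} ((v_i · u_j) / (u_j · u_j)) · u_j.

Step by step this gives:
  u_1 = (3, 0, -2, 0)
  u_2 = (10/13, -1, 15/13, 0)
  u_3 = (10/19, 25/19, 15/19, 2)

Orthogonality check:
  u_2 · u_1 = 0 (should be 0)
  u_3 · u_1 = 0 (should be 0)
  u_3 · u_2 = 0 (should be 0)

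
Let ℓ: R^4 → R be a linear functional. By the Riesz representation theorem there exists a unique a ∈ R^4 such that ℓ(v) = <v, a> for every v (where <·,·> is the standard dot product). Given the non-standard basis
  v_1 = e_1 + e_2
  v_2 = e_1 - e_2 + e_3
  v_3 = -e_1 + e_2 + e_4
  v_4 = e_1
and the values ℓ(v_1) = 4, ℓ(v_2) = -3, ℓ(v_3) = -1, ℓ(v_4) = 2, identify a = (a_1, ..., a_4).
a = (2, 2, -3, -1)

Write a = (a_1, ..., a_4) in the standard basis. For each basis vector v_i, ℓ(v_i) = <v_i, a> is a linear equation in the a_j's. Collect the n equations into a matrix system V a = ℓ, where row i of V is v_i (expressed in the standard basis). Since V is invertible (lower-triangular with 1s on the diagonal, up to permutation), solve by back-substitution:
  V =
[[1, 1, 0, 0],
 [1, -1, 1, 0],
 [-1, 1, 0, 1],
 [1, 0, 0, 0]]
  V a = (4, -3, -1, 2)
Solving gives a = (2, 2, -3, -1).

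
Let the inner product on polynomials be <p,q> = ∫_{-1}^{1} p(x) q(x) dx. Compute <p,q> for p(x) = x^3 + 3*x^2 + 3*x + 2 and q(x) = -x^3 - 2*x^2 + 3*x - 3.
<p,q> = -1822/105

Expand the product: p(x)·q(x) = -x^6 - 5*x^5 - 6*x^4 - 2*x^3 - 4*x^2 - 3*x - 6.
∫_{-1}^{1} of each monomial x^k gives [2/(k+1) if k even, 0 if k odd]. Integrating term-by-term (or equivalently evaluating the antiderivative F(x) = -x^7/7 - 5*x^6/6 - 6*x^5/5 - x^4/2 - 4*x^3/3 - 3*x^2/2 - 6*x at the endpoints):
  F(1) − F(−1) = -2417/210 − (409/70) = -1822/105.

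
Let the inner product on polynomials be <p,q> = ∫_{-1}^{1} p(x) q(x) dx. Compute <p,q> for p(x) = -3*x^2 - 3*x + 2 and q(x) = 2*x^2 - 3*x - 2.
<p,q> = 34/15

Expand the product: p(x)·q(x) = -6*x^4 + 3*x^3 + 19*x^2 - 4.
∫_{-1}^{1} of each monomial x^k gives [2/(k+1) if k even, 0 if k odd]. Integrating term-by-term (or equivalently evaluating the antiderivative F(x) = -6*x^5/5 + 3*x^4/4 + 19*x^3/3 - 4*x at the endpoints):
  F(1) − F(−1) = 113/60 − (-23/60) = 34/15.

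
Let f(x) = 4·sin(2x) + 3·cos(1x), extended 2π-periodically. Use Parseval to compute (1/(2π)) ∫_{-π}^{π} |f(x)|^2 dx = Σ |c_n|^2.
Σ |c_n|^2 = 25/2

Expand |f|^2 and use orthogonality of {sin(nx), cos(mx)} on [-π, π]:
  ∫_{-π}^{π} sin(nx)^2 dx = π, ∫ cos(mx)^2 dx = π, and cross terms integrate to 0.
So ∫_{-π}^{π} f(x)^2 dx = 4^2 · π + 3^2 · π = (16 + 9)π.
Divide by 2π: (16 + 9)/2 = 25/2.
By Parseval, this equals Σ |c_n|^2.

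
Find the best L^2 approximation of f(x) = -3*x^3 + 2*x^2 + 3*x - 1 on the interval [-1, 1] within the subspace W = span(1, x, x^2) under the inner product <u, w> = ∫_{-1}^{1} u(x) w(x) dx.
g(x) = 2*x^2 + 6*x/5 - 1

The best approximation g ∈ W is the orthogonal projection of f onto W. Writing g = a_0 + a_1 x + a_2 x^2, the coefficients solve the normal equations G · a = b where
  G_{ij} = <φ_i, φ_j> and b_i = <f, φ_i>, with φ_0 = 1, φ_1 = x, φ_2 = x^2.
G =
  [2, 0, 2/3]
  [0, 2/3, 0]
  [2/3, 0, 2/5],
b = (-2/3, 4/5, 2/15).
Solving gives a_0 = -1, a_1 = 6/5, a_2 = 2, so
  g(x) = 2*x^2 + 6*x/5 - 1.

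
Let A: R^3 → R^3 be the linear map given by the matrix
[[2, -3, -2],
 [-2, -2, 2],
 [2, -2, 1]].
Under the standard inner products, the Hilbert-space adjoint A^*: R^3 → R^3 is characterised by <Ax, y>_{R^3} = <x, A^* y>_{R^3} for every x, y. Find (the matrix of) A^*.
A^* = A^T =
[[2, -2, 2],
 [-3, -2, -2],
 [-2, 2, 1]]

For real matrices with standard dot products, the defining identity <Ax, y> = <x, A^* y> gives (Ax)^T y = x^T (A^*) y, i.e. x^T A^T y = x^T (A^*) y. Since this holds for all x, y, we must have A^* = A^T. Therefore
A^* =
[[2, -2, 2],
 [-3, -2, -2],
 [-2, 2, 1]].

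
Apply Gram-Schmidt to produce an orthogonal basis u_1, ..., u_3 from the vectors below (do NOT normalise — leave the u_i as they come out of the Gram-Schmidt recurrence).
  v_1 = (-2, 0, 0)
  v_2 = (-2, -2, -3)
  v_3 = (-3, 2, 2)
Orthogonal basis:
  u_1 = (-2, 0, 0)
  u_2 = (0, -2, -3)
  u_3 = (0, 6/13, -4/13)

Apply the Gram-Schmidt recurrence
  u_1 = v_1
  u_i = v_i − Σ_{j<i} ((v_i · u_j) / (u_j · u_j)) · u_j.

Step by step this gives:
  u_1 = (-2, 0, 0)
  u_2 = (0, -2, -3)
  u_3 = (0, 6/13, -4/13)

Orthogonality check:
  u_2 · u_1 = 0 (should be 0)
  u_3 · u_1 = 0 (should be 0)
  u_3 · u_2 = 0 (should be 0)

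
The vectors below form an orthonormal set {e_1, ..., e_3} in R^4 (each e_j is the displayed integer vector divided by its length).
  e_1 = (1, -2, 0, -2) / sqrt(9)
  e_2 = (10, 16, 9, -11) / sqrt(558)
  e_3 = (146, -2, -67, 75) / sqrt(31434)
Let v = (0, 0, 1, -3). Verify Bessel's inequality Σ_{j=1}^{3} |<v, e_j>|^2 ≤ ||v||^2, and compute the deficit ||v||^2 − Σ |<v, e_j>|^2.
Σ |<v, e_j>|^2 = 5006/507; ||v||^2 = 10; deficit = 64/507

Write each e_j = u_j / sqrt(<u_j, u_j>) where u_j is the displayed integer vector. Then <v, e_j> = <v, u_j> / sqrt(<u_j, u_j>), so |<v, e_j>|^2 = <v, u_j>^2 / <u_j, u_j>.
Coefficients: <v, e_1> = 6/sqrt(9), <v, e_2> = 42/sqrt(558), <v, e_3> = -292/sqrt(31434).
Square and sum: Σ |<v, e_j>|^2 = 5006/507.
Compute ||v||^2 = v·v = 10.
Deficit = 10 − 5006/507 = 64/507 ≥ 0, confirming Bessel's inequality. (The deficit equals ||v − Σ <v,e_j> e_j||^2, the squared distance from v to span{e_j}.)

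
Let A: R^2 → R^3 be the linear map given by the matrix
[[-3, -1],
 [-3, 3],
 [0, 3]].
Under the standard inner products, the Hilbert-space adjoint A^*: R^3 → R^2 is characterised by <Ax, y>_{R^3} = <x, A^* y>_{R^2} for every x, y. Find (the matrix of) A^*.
A^* = A^T =
[[-3, -3, 0],
 [-1, 3, 3]]

For real matrices with standard dot products, the defining identity <Ax, y> = <x, A^* y> gives (Ax)^T y = x^T (A^*) y, i.e. x^T A^T y = x^T (A^*) y. Since this holds for all x, y, we must have A^* = A^T. Therefore
A^* =
[[-3, -3, 0],
 [-1, 3, 3]].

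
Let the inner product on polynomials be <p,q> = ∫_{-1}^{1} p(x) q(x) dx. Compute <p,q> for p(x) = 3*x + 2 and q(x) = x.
<p,q> = 2

Expand the product: p(x)·q(x) = 3*x^2 + 2*x.
∫_{-1}^{1} of each monomial x^k gives [2/(k+1) if k even, 0 if k odd]. Integrating term-by-term (or equivalently evaluating the antiderivative F(x) = x^3 + x^2 at the endpoints):
  F(1) − F(−1) = 2 − (0) = 2.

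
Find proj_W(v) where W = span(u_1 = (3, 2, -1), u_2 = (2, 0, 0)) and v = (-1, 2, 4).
proj_W(v) = (-1, 0, 0)

Set up U = [u_1 | ... | u_2] ∈ R^(3×2). The projector onto W = col(U) is P = U (U^T U)^(-1) U^T.
Compute U^T U =
  [14, 6]
  [6, 4],
and U^T v = (-3, -2).
Solve U^T U · c = U^T v for the coefficients: c = (0, -1/2). The projection is proj_W(v) = U c.
Check: (v - proj_W(v)) · u_1 = 0  (should be 0).
Check: (v - proj_W(v)) · u_2 = 0  (should be 0).
Result: proj_W(v) = (-1, 0, 0).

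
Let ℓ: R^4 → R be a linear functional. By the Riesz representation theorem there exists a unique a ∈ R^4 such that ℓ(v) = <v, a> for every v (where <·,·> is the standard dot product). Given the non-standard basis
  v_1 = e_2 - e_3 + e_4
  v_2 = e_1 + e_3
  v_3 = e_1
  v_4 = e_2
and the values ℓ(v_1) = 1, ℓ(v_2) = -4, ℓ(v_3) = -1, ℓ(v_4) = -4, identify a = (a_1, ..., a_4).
a = (-1, -4, -3, 2)

Write a = (a_1, ..., a_4) in the standard basis. For each basis vector v_i, ℓ(v_i) = <v_i, a> is a linear equation in the a_j's. Collect the n equations into a matrix system V a = ℓ, where row i of V is v_i (expressed in the standard basis). Since V is invertible (lower-triangular with 1s on the diagonal, up to permutation), solve by back-substitution:
  V =
[[0, 1, -1, 1],
 [1, 0, 1, 0],
 [1, 0, 0, 0],
 [0, 1, 0, 0]]
  V a = (1, -4, -1, -4)
Solving gives a = (-1, -4, -3, 2).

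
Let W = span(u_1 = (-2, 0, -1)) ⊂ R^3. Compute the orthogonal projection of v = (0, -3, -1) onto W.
proj_W(v) = (-2/5, 0, -1/5)

Set up U = [u_1 | ... | u_1] ∈ R^(3×1). The projector onto W = col(U) is P = U (U^T U)^(-1) U^T.
Compute U^T U =
  [5],
and U^T v = (1).
Solve U^T U · c = U^T v for the coefficients: c = (1/5). The projection is proj_W(v) = U c.
Check: (v - proj_W(v)) · u_1 = 0  (should be 0).
Result: proj_W(v) = (-2/5, 0, -1/5).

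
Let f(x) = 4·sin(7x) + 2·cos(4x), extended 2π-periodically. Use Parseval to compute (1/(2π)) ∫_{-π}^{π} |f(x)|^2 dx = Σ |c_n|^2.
Σ |c_n|^2 = 10

Expand |f|^2 and use orthogonality of {sin(nx), cos(mx)} on [-π, π]:
  ∫_{-π}^{π} sin(nx)^2 dx = π, ∫ cos(mx)^2 dx = π, and cross terms integrate to 0.
So ∫_{-π}^{π} f(x)^2 dx = 4^2 · π + 2^2 · π = (16 + 4)π.
Divide by 2π: (16 + 4)/2 = 10.
By Parseval, this equals Σ |c_n|^2.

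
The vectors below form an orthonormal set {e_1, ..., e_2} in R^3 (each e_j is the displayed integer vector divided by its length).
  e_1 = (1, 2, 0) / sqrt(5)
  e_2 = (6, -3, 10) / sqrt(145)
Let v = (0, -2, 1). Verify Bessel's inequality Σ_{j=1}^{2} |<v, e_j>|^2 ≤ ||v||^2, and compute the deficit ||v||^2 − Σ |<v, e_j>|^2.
Σ |<v, e_j>|^2 = 144/29; ||v||^2 = 5; deficit = 1/29

Write each e_j = u_j / sqrt(<u_j, u_j>) where u_j is the displayed integer vector. Then <v, e_j> = <v, u_j> / sqrt(<u_j, u_j>), so |<v, e_j>|^2 = <v, u_j>^2 / <u_j, u_j>.
Coefficients: <v, e_1> = -4/sqrt(5), <v, e_2> = 16/sqrt(145).
Square and sum: Σ |<v, e_j>|^2 = 144/29.
Compute ||v||^2 = v·v = 5.
Deficit = 5 − 144/29 = 1/29 ≥ 0, confirming Bessel's inequality. (The deficit equals ||v − Σ <v,e_j> e_j||^2, the squared distance from v to span{e_j}.)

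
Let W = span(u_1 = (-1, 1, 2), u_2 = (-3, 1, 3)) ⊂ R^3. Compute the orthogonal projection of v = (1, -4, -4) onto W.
proj_W(v) = (9/14, -41/14, -33/7)

Set up U = [u_1 | ... | u_2] ∈ R^(3×2). The projector onto W = col(U) is P = U (U^T U)^(-1) U^T.
Compute U^T U =
  [6, 10]
  [10, 19],
and U^T v = (-13, -19).
Solve U^T U · c = U^T v for the coefficients: c = (-57/14, 8/7). The projection is proj_W(v) = U c.
Check: (v - proj_W(v)) · u_1 = 0  (should be 0).
Check: (v - proj_W(v)) · u_2 = 0  (should be 0).
Result: proj_W(v) = (9/14, -41/14, -33/7).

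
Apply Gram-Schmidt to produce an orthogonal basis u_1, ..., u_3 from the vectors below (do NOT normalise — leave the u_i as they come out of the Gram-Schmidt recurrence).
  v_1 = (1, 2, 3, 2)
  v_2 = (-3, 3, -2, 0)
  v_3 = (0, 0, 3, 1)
Orthogonal basis:
  u_1 = (1, 2, 3, 2)
  u_2 = (-17/6, 10/3, -3/2, 1/3)
  u_3 = (-449/387, -223/387, 113/129, -61/387)

Apply the Gram-Schmidt recurrence
  u_1 = v_1
  u_i = v_i − Σ_{j<i} ((v_i · u_j) / (u_j · u_j)) · u_j.

Step by step this gives:
  u_1 = (1, 2, 3, 2)
  u_2 = (-17/6, 10/3, -3/2, 1/3)
  u_3 = (-449/387, -223/387, 113/129, -61/387)

Orthogonality check:
  u_2 · u_1 = 0 (should be 0)
  u_3 · u_1 = 0 (should be 0)
  u_3 · u_2 = 0 (should be 0)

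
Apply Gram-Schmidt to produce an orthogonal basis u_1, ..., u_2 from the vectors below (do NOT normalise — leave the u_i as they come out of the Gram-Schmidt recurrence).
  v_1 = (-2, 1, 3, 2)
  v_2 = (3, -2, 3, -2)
Orthogonal basis:
  u_1 = (-2, 1, 3, 2)
  u_2 = (8/3, -11/6, 7/2, -5/3)

Apply the Gram-Schmidt recurrence
  u_1 = v_1
  u_i = v_i − Σ_{j<i} ((v_i · u_j) / (u_j · u_j)) · u_j.

Step by step this gives:
  u_1 = (-2, 1, 3, 2)
  u_2 = (8/3, -11/6, 7/2, -5/3)

Orthogonality check:
  u_2 · u_1 = 0 (should be 0)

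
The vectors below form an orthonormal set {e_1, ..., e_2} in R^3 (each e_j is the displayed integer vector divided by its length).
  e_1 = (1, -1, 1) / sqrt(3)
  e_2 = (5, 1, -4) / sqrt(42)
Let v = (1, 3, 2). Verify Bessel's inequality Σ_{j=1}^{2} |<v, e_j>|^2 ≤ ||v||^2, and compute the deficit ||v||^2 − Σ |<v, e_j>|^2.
Σ |<v, e_j>|^2 = 0; ||v||^2 = 14; deficit = 14

Write each e_j = u_j / sqrt(<u_j, u_j>) where u_j is the displayed integer vector. Then <v, e_j> = <v, u_j> / sqrt(<u_j, u_j>), so |<v, e_j>|^2 = <v, u_j>^2 / <u_j, u_j>.
Coefficients: <v, e_1> = 0/sqrt(3), <v, e_2> = 0/sqrt(42).
Square and sum: Σ |<v, e_j>|^2 = 0.
Compute ||v||^2 = v·v = 14.
Deficit = 14 − 0 = 14 ≥ 0, confirming Bessel's inequality. (The deficit equals ||v − Σ <v,e_j> e_j||^2, the squared distance from v to span{e_j}.)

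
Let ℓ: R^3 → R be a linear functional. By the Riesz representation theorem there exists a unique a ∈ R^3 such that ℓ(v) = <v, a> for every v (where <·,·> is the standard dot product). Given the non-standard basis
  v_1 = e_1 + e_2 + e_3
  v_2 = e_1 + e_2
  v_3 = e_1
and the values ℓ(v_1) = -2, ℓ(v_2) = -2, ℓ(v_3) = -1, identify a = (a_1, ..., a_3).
a = (-1, -1, 0)

Write a = (a_1, ..., a_3) in the standard basis. For each basis vector v_i, ℓ(v_i) = <v_i, a> is a linear equation in the a_j's. Collect the n equations into a matrix system V a = ℓ, where row i of V is v_i (expressed in the standard basis). Since V is invertible (lower-triangular with 1s on the diagonal, up to permutation), solve by back-substitution:
  V =
[[1, 1, 1],
 [1, 1, 0],
 [1, 0, 0]]
  V a = (-2, -2, -1)
Solving gives a = (-1, -1, 0).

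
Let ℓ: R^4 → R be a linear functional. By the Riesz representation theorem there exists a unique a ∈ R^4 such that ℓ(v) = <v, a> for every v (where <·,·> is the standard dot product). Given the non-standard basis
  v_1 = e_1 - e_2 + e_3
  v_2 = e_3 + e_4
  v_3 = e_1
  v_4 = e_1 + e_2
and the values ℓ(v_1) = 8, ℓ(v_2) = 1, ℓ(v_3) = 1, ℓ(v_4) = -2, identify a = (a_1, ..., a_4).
a = (1, -3, 4, -3)

Write a = (a_1, ..., a_4) in the standard basis. For each basis vector v_i, ℓ(v_i) = <v_i, a> is a linear equation in the a_j's. Collect the n equations into a matrix system V a = ℓ, where row i of V is v_i (expressed in the standard basis). Since V is invertible (lower-triangular with 1s on the diagonal, up to permutation), solve by back-substitution:
  V =
[[1, -1, 1, 0],
 [0, 0, 1, 1],
 [1, 0, 0, 0],
 [1, 1, 0, 0]]
  V a = (8, 1, 1, -2)
Solving gives a = (1, -3, 4, -3).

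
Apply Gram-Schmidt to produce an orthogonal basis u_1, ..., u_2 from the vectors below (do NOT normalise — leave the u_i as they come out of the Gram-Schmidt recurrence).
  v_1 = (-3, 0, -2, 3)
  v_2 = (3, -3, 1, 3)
Orthogonal basis:
  u_1 = (-3, 0, -2, 3)
  u_2 = (30/11, -3, 9/11, 36/11)

Apply the Gram-Schmidt recurrence
  u_1 = v_1
  u_i = v_i − Σ_{j<i} ((v_i · u_j) / (u_j · u_j)) · u_j.

Step by step this gives:
  u_1 = (-3, 0, -2, 3)
  u_2 = (30/11, -3, 9/11, 36/11)

Orthogonality check:
  u_2 · u_1 = 0 (should be 0)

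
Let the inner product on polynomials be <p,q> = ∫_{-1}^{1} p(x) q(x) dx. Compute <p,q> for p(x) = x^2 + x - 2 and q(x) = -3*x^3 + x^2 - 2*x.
<p,q> = -52/15

Expand the product: p(x)·q(x) = -3*x^5 - 2*x^4 + 5*x^3 - 4*x^2 + 4*x.
∫_{-1}^{1} of each monomial x^k gives [2/(k+1) if k even, 0 if k odd]. Integrating term-by-term (or equivalently evaluating the antiderivative F(x) = -x^6/2 - 2*x^5/5 + 5*x^4/4 - 4*x^3/3 + 2*x^2 at the endpoints):
  F(1) − F(−1) = 61/60 − (269/60) = -52/15.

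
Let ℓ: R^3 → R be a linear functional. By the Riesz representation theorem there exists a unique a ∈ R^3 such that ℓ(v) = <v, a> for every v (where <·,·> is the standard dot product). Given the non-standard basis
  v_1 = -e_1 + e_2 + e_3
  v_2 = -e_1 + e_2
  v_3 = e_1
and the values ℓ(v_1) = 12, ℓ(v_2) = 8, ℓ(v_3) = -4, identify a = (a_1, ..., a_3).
a = (-4, 4, 4)

Write a = (a_1, ..., a_3) in the standard basis. For each basis vector v_i, ℓ(v_i) = <v_i, a> is a linear equation in the a_j's. Collect the n equations into a matrix system V a = ℓ, where row i of V is v_i (expressed in the standard basis). Since V is invertible (lower-triangular with 1s on the diagonal, up to permutation), solve by back-substitution:
  V =
[[-1, 1, 1],
 [-1, 1, 0],
 [1, 0, 0]]
  V a = (12, 8, -4)
Solving gives a = (-4, 4, 4).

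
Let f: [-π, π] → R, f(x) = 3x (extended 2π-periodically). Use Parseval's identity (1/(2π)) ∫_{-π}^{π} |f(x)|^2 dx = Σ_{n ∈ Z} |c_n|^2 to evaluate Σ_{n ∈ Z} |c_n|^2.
Σ |c_n|^2 = 3π^2

Expand and integrate term by term over [-π, π]:
  ∫ (3x)^2 dx = 9·(2π^3/3); ∫ 2·3·(0)·x dx = 0 (odd integrand); ∫ 0^2 dx = 0·2π.
So (1/(2π)) ∫_{-π}^{π} (3x)^2 dx = 9π^2/3 + 0 = 3π^2.
Parseval ⇒ Σ |c_n|^2 = 3π^2.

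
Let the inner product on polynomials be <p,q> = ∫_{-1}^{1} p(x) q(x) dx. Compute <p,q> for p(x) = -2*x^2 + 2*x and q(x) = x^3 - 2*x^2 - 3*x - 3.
<p,q> = 12/5

Expand the product: p(x)·q(x) = -2*x^5 + 6*x^4 + 2*x^3 - 6*x.
∫_{-1}^{1} of each monomial x^k gives [2/(k+1) if k even, 0 if k odd]. Integrating term-by-term (or equivalently evaluating the antiderivative F(x) = -x^6/3 + 6*x^5/5 + x^4/2 - 3*x^2 at the endpoints):
  F(1) − F(−1) = -49/30 − (-121/30) = 12/5.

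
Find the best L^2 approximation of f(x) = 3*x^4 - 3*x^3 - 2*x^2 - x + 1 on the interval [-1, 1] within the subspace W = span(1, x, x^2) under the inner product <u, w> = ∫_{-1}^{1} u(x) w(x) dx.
g(x) = 4*x^2/7 - 14*x/5 + 26/35

The best approximation g ∈ W is the orthogonal projection of f onto W. Writing g = a_0 + a_1 x + a_2 x^2, the coefficients solve the normal equations G · a = b where
  G_{ij} = <φ_i, φ_j> and b_i = <f, φ_i>, with φ_0 = 1, φ_1 = x, φ_2 = x^2.
G =
  [2, 0, 2/3]
  [0, 2/3, 0]
  [2/3, 0, 2/5],
b = (28/15, -28/15, 76/105).
Solving gives a_0 = 26/35, a_1 = -14/5, a_2 = 4/7, so
  g(x) = 4*x^2/7 - 14*x/5 + 26/35.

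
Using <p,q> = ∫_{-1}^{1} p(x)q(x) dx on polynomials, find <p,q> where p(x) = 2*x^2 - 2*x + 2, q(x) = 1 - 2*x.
<p,q> = 8

Expand the product: p(x)·q(x) = -4*x^3 + 6*x^2 - 6*x + 2.
∫_{-1}^{1} of each monomial x^k gives [2/(k+1) if k even, 0 if k odd]. Integrating term-by-term (or equivalently evaluating the antiderivative F(x) = -x^4 + 2*x^3 - 3*x^2 + 2*x at the endpoints):
  F(1) − F(−1) = 0 − (-8) = 8.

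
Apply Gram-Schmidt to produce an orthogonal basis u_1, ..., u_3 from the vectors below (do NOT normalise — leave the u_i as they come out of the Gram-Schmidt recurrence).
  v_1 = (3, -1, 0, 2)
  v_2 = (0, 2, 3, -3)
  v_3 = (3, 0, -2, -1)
Orthogonal basis:
  u_1 = (3, -1, 0, 2)
  u_2 = (12/7, 10/7, 3, -13/7)
  u_3 = (171/122, 51/122, -265/122, -231/122)

Apply the Gram-Schmidt recurrence
  u_1 = v_1
  u_i = v_i − Σ_{j<i} ((v_i · u_j) / (u_j · u_j)) · u_j.

Step by step this gives:
  u_1 = (3, -1, 0, 2)
  u_2 = (12/7, 10/7, 3, -13/7)
  u_3 = (171/122, 51/122, -265/122, -231/122)

Orthogonality check:
  u_2 · u_1 = 0 (should be 0)
  u_3 · u_1 = 0 (should be 0)
  u_3 · u_2 = 0 (should be 0)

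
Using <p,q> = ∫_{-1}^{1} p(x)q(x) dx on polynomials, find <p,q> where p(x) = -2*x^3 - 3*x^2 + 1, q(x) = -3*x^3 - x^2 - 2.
<p,q> = 236/105

Expand the product: p(x)·q(x) = 6*x^6 + 11*x^5 + 3*x^4 + x^3 + 5*x^2 - 2.
∫_{-1}^{1} of each monomial x^k gives [2/(k+1) if k even, 0 if k odd]. Integrating term-by-term (or equivalently evaluating the antiderivative F(x) = 6*x^7/7 + 11*x^6/6 + 3*x^5/5 + x^4/4 + 5*x^3/3 - 2*x at the endpoints):
  F(1) − F(−1) = 449/140 − (403/420) = 236/105.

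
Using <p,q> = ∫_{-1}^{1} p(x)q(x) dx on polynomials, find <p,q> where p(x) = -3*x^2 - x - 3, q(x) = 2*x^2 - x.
<p,q> = -86/15

Expand the product: p(x)·q(x) = -6*x^4 + x^3 - 5*x^2 + 3*x.
∫_{-1}^{1} of each monomial x^k gives [2/(k+1) if k even, 0 if k odd]. Integrating term-by-term (or equivalently evaluating the antiderivative F(x) = -6*x^5/5 + x^4/4 - 5*x^3/3 + 3*x^2/2 at the endpoints):
  F(1) − F(−1) = -67/60 − (277/60) = -86/15.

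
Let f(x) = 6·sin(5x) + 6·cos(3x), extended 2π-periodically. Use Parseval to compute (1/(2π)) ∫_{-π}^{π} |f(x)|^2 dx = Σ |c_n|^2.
Σ |c_n|^2 = 36

Expand |f|^2 and use orthogonality of {sin(nx), cos(mx)} on [-π, π]:
  ∫_{-π}^{π} sin(nx)^2 dx = π, ∫ cos(mx)^2 dx = π, and cross terms integrate to 0.
So ∫_{-π}^{π} f(x)^2 dx = 6^2 · π + 6^2 · π = (36 + 36)π.
Divide by 2π: (36 + 36)/2 = 36.
By Parseval, this equals Σ |c_n|^2.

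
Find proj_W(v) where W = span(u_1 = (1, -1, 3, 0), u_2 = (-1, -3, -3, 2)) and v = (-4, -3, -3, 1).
proj_W(v) = (-64/51, -130/51, -64/17, 97/51)

Set up U = [u_1 | ... | u_2] ∈ R^(4×2). The projector onto W = col(U) is P = U (U^T U)^(-1) U^T.
Compute U^T U =
  [11, -7]
  [-7, 23],
and U^T v = (-10, 24).
Solve U^T U · c = U^T v for the coefficients: c = (-31/102, 97/102). The projection is proj_W(v) = U c.
Check: (v - proj_W(v)) · u_1 = 0  (should be 0).
Check: (v - proj_W(v)) · u_2 = 0  (should be 0).
Result: proj_W(v) = (-64/51, -130/51, -64/17, 97/51).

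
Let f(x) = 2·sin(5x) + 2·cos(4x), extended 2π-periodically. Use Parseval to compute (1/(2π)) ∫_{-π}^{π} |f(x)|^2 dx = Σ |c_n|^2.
Σ |c_n|^2 = 4

Expand |f|^2 and use orthogonality of {sin(nx), cos(mx)} on [-π, π]:
  ∫_{-π}^{π} sin(nx)^2 dx = π, ∫ cos(mx)^2 dx = π, and cross terms integrate to 0.
So ∫_{-π}^{π} f(x)^2 dx = 2^2 · π + 2^2 · π = (4 + 4)π.
Divide by 2π: (4 + 4)/2 = 4.
By Parseval, this equals Σ |c_n|^2.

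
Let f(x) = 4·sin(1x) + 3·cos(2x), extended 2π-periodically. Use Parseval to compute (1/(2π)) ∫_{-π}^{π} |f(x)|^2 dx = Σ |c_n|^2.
Σ |c_n|^2 = 25/2

Expand |f|^2 and use orthogonality of {sin(nx), cos(mx)} on [-π, π]:
  ∫_{-π}^{π} sin(nx)^2 dx = π, ∫ cos(mx)^2 dx = π, and cross terms integrate to 0.
So ∫_{-π}^{π} f(x)^2 dx = 4^2 · π + 3^2 · π = (16 + 9)π.
Divide by 2π: (16 + 9)/2 = 25/2.
By Parseval, this equals Σ |c_n|^2.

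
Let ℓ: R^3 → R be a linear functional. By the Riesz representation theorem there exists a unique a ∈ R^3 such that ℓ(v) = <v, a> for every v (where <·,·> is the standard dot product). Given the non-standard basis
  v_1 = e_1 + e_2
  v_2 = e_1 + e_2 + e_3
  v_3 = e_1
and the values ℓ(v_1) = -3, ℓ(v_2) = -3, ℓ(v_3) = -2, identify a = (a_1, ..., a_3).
a = (-2, -1, 0)

Write a = (a_1, ..., a_3) in the standard basis. For each basis vector v_i, ℓ(v_i) = <v_i, a> is a linear equation in the a_j's. Collect the n equations into a matrix system V a = ℓ, where row i of V is v_i (expressed in the standard basis). Since V is invertible (lower-triangular with 1s on the diagonal, up to permutation), solve by back-substitution:
  V =
[[1, 1, 0],
 [1, 1, 1],
 [1, 0, 0]]
  V a = (-3, -3, -2)
Solving gives a = (-2, -1, 0).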